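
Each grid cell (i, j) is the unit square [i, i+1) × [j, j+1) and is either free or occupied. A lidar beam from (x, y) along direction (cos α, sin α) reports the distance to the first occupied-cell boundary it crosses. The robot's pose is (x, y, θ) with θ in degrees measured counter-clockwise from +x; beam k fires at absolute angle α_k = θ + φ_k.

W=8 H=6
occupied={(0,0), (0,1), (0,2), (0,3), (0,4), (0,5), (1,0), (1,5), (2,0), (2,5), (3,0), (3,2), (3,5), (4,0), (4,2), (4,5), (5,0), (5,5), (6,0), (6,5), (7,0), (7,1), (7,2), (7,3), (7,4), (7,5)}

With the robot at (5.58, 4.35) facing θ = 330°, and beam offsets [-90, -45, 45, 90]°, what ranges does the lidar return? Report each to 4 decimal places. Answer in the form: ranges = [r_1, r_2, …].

ranges = [1.5588, 3.4682, 1.4701, 0.7506]

beam 1: φ=-90°, α=240°
  cosα=-0.5000 sinα=-0.8660 | (5,4) | tMaxX 1.1600 tMaxY 0.4041 | tΔX 2.0000 tΔY 1.1547
    t=0.4041 [y] (5,3)
    t=1.1600 [x] (4,3)
    t=1.5588 [y] (4,2) — stop
  → r_1 = 1.5588
beam 2: φ=-45°, α=285°
  cosα=0.2588 sinα=-0.9659 | (5,4) | tMaxX 1.6228 tMaxY 0.3623 | tΔX 3.8637 tΔY 1.0353
    t=0.3623 [y] (5,3)
    t=1.3976 [y] (5,2)
    t=1.6228 [x] (6,2)
    t=2.4329 [y] (6,1)
    t=3.4682 [y] (6,0) — stop
  → r_2 = 3.4682
beam 3: φ=45°, α=15°
  cosα=0.9659 sinα=0.2588 | (5,4) | tMaxX 0.4348 tMaxY 2.5114 | tΔX 1.0353 tΔY 3.8637
    t=0.4348 [x] (6,4)
    t=1.4701 [x] (7,4) — stop
  → r_3 = 1.4701
beam 4: φ=90°, α=60°
  cosα=0.5000 sinα=0.8660 | (5,4) | tMaxX 0.8400 tMaxY 0.7506 | tΔX 2.0000 tΔY 1.1547
    t=0.7506 [y] (5,5) — stop
  → r_4 = 0.7506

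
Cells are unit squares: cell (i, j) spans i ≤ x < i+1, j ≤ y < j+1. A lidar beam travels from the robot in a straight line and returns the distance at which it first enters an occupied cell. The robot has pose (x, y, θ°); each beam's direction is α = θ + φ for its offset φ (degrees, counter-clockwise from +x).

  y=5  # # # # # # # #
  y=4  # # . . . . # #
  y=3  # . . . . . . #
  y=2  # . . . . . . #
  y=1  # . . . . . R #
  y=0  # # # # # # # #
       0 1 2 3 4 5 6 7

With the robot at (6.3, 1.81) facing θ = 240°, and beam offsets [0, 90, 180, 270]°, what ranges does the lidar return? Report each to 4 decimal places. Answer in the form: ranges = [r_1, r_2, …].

beam 1: φ=0°, α=240°
  d=(-0.5000,-0.8660)  start (6,1)  tX=0.6000 tY=0.9353  stride 1/|dx|=2.0000 1/|dy|=1.1547
    cross x-line → (5,1), t=0.6000
    cross y-line → (5,0), t=0.9353 (wall)
  → r_1 = 0.9353
beam 2: φ=90°, α=330°
  d=(0.8660,-0.5000)  start (6,1)  tX=0.8083 tY=1.6200  stride 1/|dx|=1.1547 1/|dy|=2.0000
    cross x-line → (7,1), t=0.8083 (wall)
  → r_2 = 0.8083
beam 3: φ=180°, α=60°
  d=(0.5000,0.8660)  start (6,1)  tX=1.4000 tY=0.2194  stride 1/|dx|=2.0000 1/|dy|=1.1547
    cross y-line → (6,2), t=0.2194
    cross y-line → (6,3), t=1.3741
    cross x-line → (7,3), t=1.4000 (wall)
  → r_3 = 1.4000
beam 4: φ=270°, α=150°
  d=(-0.8660,0.5000)  start (6,1)  tX=0.3464 tY=0.3800  stride 1/|dx|=1.1547 1/|dy|=2.0000
    cross x-line → (5,1), t=0.3464
    cross y-line → (5,2), t=0.3800
    cross x-line → (4,2), t=1.5011
    cross y-line → (4,3), t=2.3800
    cross x-line → (3,3), t=2.6558
    cross x-line → (2,3), t=3.8105
    cross y-line → (2,4), t=4.3800
    cross x-line → (1,4), t=4.9652 (wall)
  → r_4 = 4.9652

ranges = [0.9353, 0.8083, 1.4000, 4.9652]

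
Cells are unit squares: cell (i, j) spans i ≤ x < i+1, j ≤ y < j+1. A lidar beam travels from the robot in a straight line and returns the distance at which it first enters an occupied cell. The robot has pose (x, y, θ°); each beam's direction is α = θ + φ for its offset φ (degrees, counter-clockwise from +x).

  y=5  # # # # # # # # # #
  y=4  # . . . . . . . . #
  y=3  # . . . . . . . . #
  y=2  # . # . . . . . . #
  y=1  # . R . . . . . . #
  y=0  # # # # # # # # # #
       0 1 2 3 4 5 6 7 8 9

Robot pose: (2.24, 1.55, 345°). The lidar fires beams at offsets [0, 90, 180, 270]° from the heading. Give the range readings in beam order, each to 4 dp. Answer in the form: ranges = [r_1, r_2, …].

beam 1: φ=0°, α=345°
  direction (0.9659, -0.2588); cell (2,1); t to first gridline: x 0.7868, y 2.1250 (then +1.0353 / +3.8637)
    (3,1) via x @ 0.7868
    (4,1) via x @ 1.8221
    (4,0) via y @ 2.1250  # hit
  → r_1 = 2.1250
beam 2: φ=90°, α=75°
  direction (0.2588, 0.9659); cell (2,1); t to first gridline: x 2.9364, y 0.4659 (then +3.8637 / +1.0353)
    (2,2) via y @ 0.4659  # hit
  → r_2 = 0.4659
beam 3: φ=180°, α=165°
  direction (-0.9659, 0.2588); cell (2,1); t to first gridline: x 0.2485, y 1.7387 (then +1.0353 / +3.8637)
    (1,1) via x @ 0.2485
    (0,1) via x @ 1.2837  # hit
  → r_3 = 1.2837
beam 4: φ=270°, α=255°
  direction (-0.2588, -0.9659); cell (2,1); t to first gridline: x 0.9273, y 0.5694 (then +3.8637 / +1.0353)
    (2,0) via y @ 0.5694  # hit
  → r_4 = 0.5694

ranges = [2.1250, 0.4659, 1.2837, 0.5694]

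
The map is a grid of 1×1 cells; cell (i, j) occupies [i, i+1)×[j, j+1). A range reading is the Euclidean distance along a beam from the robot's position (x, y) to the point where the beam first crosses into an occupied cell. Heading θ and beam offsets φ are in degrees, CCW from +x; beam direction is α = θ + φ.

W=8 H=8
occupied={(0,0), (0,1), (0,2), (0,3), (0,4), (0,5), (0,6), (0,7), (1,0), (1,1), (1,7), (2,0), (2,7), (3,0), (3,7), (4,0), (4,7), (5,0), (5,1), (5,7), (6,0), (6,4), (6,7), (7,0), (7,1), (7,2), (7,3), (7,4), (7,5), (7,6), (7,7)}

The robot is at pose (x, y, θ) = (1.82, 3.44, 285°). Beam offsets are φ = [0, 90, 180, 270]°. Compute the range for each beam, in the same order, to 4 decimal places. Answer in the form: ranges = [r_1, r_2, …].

beam 1: φ=0°, α=285°
  direction (0.2588, -0.9659); cell (1,3); t to first gridline: x 0.6955, y 0.4555 (then +3.8637 / +1.0353)
    (1,2) via y @ 0.4555
    (2,2) via x @ 0.6955
    (2,1) via y @ 1.4908
    (2,0) via y @ 2.5261  # hit
  → r_1 = 2.5261
beam 2: φ=90°, α=15°
  direction (0.9659, 0.2588); cell (1,3); t to first gridline: x 0.1863, y 2.1637 (then +1.0353 / +3.8637)
    (2,3) via x @ 0.1863
    (3,3) via x @ 1.2216
    (3,4) via y @ 2.1637
    (4,4) via x @ 2.2569
    (5,4) via x @ 3.2922
    (6,4) via x @ 4.3275  # hit
  → r_2 = 4.3275
beam 3: φ=180°, α=105°
  direction (-0.2588, 0.9659); cell (1,3); t to first gridline: x 3.1682, y 0.5798 (then +3.8637 / +1.0353)
    (1,4) via y @ 0.5798
    (1,5) via y @ 1.6150
    (1,6) via y @ 2.6503
    (0,6) via x @ 3.1682  # hit
  → r_3 = 3.1682
beam 4: φ=270°, α=195°
  direction (-0.9659, -0.2588); cell (1,3); t to first gridline: x 0.8489, y 1.7000 (then +1.0353 / +3.8637)
    (0,3) via x @ 0.8489  # hit
  → r_4 = 0.8489

ranges = [2.5261, 4.3275, 3.1682, 0.8489]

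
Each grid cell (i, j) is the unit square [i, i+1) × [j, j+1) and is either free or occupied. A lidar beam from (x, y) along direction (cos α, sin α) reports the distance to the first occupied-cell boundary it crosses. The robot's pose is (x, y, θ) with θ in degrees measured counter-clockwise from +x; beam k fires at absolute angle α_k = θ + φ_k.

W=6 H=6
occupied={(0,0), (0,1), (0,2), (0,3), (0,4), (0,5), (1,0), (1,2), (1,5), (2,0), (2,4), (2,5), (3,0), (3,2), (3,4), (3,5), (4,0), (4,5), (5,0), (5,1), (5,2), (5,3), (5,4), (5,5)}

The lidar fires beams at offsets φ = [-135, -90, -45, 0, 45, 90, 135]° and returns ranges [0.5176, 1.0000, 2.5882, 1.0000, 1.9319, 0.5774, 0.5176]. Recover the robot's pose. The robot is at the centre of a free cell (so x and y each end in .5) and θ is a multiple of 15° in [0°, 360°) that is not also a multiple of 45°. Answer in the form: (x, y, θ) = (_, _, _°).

Candidates: 12 free-cell centres × 16 headings = 192 poses. Raycast each; keep the one whose scan matches to 4 dp.
  (3.5, 1.5, 195°): beam 1 = 0.5774 ≠ 0.5176 ✗
  (4.5, 1.5, 345°): beam 1 = 1.0000 ≠ 0.5176 ✗
  (2.5, 2.5, 330°): beam 2 = 1.7321 ≠ 1.0000 ✗
  …
  (4.5, 1.5, 150°): r_1=0.5176, r_2=1.0000, r_3=2.5882, r_4=1.0000, r_5=1.9319, r_6=0.5774, r_7=0.5176 — all match ✓
Only this pose fits every beam.

(x, y, θ) = (4.5, 1.5, 150°)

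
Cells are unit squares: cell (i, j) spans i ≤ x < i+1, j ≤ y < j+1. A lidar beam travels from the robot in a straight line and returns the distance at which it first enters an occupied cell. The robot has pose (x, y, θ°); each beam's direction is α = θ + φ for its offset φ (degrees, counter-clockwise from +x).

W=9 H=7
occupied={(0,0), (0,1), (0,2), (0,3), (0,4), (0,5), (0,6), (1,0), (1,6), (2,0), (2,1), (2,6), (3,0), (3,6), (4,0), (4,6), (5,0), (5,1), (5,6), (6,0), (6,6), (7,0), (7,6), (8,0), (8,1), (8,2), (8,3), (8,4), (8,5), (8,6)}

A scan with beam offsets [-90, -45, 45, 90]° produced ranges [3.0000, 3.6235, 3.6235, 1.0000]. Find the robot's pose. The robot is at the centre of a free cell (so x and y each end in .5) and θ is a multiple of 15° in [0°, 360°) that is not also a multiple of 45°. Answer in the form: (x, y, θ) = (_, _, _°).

(x, y, θ) = (6.5, 2.5, 150°)

Enumerate (i+0.5, j+0.5, θ) over the 33 free cells and 16 admissible headings. For each, cast all 4 beams and compare to the given ranges.
  (5.5, 3.5, 105°): beam 1 = 2.5882 ≠ 3.0000 ✗
  (3.5, 5.5, 120°): beam 1 = 1.0000 ≠ 3.0000 ✗
  (5.5, 3.5, 285°): beam 1 = 4.6587 ≠ 3.0000 ✗
  (4.5, 2.5, 15°): beam 1 = 1.5529 ≠ 3.0000 ✗
  …
  (6.5, 2.5, 150°): r_1=3.0000, r_2=3.6235, r_3=3.6235, r_4=1.0000 — all match ✓
Unique over the lattice → pose = (6.5, 2.5, 150°).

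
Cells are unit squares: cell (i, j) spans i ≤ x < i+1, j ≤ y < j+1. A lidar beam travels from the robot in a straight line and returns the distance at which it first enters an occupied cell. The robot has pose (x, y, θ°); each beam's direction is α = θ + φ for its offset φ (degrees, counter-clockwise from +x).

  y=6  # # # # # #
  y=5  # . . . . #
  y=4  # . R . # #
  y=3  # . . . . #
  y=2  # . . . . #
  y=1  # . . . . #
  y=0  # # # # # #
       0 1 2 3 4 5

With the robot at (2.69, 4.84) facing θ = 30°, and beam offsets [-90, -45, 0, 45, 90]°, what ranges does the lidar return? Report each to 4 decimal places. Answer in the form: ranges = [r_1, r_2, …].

beam 1: φ=-90°, α=300°
  dir = (cos 300°, sin 300°) = (0.5000, -0.8660); from cell (2,4)
  next x-line at t=0.6200, next y-line at t=0.9699; Δt_x=2.0000, Δt_y=1.1547
    x: enter (3,4) at t=0.6200
    y: enter (3,3) at t=0.9699
    y: enter (3,2) at t=2.1246
    x: enter (4,2) at t=2.6200
    y: enter (4,1) at t=3.2793
    y: enter (4,0) at t=4.4341 ← occupied
  → r_1 = 4.4341
beam 2: φ=-45°, α=345°
  dir = (cos 345°, sin 345°) = (0.9659, -0.2588); from cell (2,4)
  next x-line at t=0.3209, next y-line at t=3.2455; Δt_x=1.0353, Δt_y=3.8637
    x: enter (3,4) at t=0.3209
    x: enter (4,4) at t=1.3562 ← occupied
  → r_2 = 1.3562
beam 3: φ=0°, α=30°
  dir = (cos 30°, sin 30°) = (0.8660, 0.5000); from cell (2,4)
  next x-line at t=0.3580, next y-line at t=0.3200; Δt_x=1.1547, Δt_y=2.0000
    y: enter (2,5) at t=0.3200
    x: enter (3,5) at t=0.3580
    x: enter (4,5) at t=1.5127
    y: enter (4,6) at t=2.3200 ← occupied
  → r_3 = 2.3200
beam 4: φ=45°, α=75°
  dir = (cos 75°, sin 75°) = (0.2588, 0.9659); from cell (2,4)
  next x-line at t=1.1977, next y-line at t=0.1656; Δt_x=3.8637, Δt_y=1.0353
    y: enter (2,5) at t=0.1656
    x: enter (3,5) at t=1.1977
    y: enter (3,6) at t=1.2009 ← occupied
  → r_4 = 1.2009
beam 5: φ=90°, α=120°
  dir = (cos 120°, sin 120°) = (-0.5000, 0.8660); from cell (2,4)
  next x-line at t=1.3800, next y-line at t=0.1848; Δt_x=2.0000, Δt_y=1.1547
    y: enter (2,5) at t=0.1848
    y: enter (2,6) at t=1.3395 ← occupied
  → r_5 = 1.3395

ranges = [4.4341, 1.3562, 2.3200, 1.2009, 1.3395]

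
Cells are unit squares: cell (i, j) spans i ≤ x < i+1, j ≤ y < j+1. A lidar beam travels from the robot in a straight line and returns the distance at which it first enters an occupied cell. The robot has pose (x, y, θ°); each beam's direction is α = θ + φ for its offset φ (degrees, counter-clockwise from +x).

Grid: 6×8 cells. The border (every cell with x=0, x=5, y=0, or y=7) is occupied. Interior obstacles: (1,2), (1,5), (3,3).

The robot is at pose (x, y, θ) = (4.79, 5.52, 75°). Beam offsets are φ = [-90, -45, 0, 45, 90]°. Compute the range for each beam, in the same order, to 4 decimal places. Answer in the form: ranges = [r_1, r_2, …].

ranges = [0.2174, 0.2425, 0.8114, 1.7090, 3.9237]

beam 1: φ=-90°, α=345°
  direction (0.9659, -0.2588); cell (4,5); t to first gridline: x 0.2174, y 2.0091 (then +1.0353 / +3.8637)
    (5,5) via x @ 0.2174  # hit
  → r_1 = 0.2174
beam 2: φ=-45°, α=30°
  direction (0.8660, 0.5000); cell (4,5); t to first gridline: x 0.2425, y 0.9600 (then +1.1547 / +2.0000)
    (5,5) via x @ 0.2425  # hit
  → r_2 = 0.2425
beam 3: φ=0°, α=75°
  direction (0.2588, 0.9659); cell (4,5); t to first gridline: x 0.8114, y 0.4969 (then +3.8637 / +1.0353)
    (4,6) via y @ 0.4969
    (5,6) via x @ 0.8114  # hit
  → r_3 = 0.8114
beam 4: φ=45°, α=120°
  direction (-0.5000, 0.8660); cell (4,5); t to first gridline: x 1.5800, y 0.5543 (then +2.0000 / +1.1547)
    (4,6) via y @ 0.5543
    (3,6) via x @ 1.5800
    (3,7) via y @ 1.7090  # hit
  → r_4 = 1.7090
beam 5: φ=90°, α=165°
  direction (-0.9659, 0.2588); cell (4,5); t to first gridline: x 0.8179, y 1.8546 (then +1.0353 / +3.8637)
    (3,5) via x @ 0.8179
    (2,5) via x @ 1.8531
    (2,6) via y @ 1.8546
    (1,6) via x @ 2.8884
    (0,6) via x @ 3.9237  # hit
  → r_5 = 3.9237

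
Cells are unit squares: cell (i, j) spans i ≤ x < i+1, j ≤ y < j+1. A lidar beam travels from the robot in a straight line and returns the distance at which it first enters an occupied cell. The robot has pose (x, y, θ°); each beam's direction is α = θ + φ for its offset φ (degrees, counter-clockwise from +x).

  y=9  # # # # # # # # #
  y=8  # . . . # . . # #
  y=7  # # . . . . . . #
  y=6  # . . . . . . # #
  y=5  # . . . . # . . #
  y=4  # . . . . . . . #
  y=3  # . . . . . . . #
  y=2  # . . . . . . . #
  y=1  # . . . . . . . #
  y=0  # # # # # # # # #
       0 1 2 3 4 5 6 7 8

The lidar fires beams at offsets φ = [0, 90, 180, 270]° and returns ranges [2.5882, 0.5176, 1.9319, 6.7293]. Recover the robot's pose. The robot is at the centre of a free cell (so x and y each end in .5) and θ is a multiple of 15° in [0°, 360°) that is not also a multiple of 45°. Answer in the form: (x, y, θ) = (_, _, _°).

(x, y, θ) = (7.5, 3.5, 255°)

Candidates: 51 free-cell centres × 16 headings = 816 poses. Raycast each; keep the one whose scan matches to 4 dp.
  (3.5, 6.5, 210°): beam 1 = 2.8868 ≠ 2.5882 ✗
  (6.5, 6.5, 255°): beam 1 = 5.6940 ≠ 2.5882 ✗
  (7.5, 7.5, 330°): beam 1 = 0.5774 ≠ 2.5882 ✗
  (2.5, 6.5, 300°): beam 1 = 6.3509 ≠ 2.5882 ✗
  …
  (7.5, 3.5, 255°): r_1=2.5882, r_2=0.5176, r_3=1.9319, r_4=6.7293 — all match ✓
No second candidate reproduces the full scan.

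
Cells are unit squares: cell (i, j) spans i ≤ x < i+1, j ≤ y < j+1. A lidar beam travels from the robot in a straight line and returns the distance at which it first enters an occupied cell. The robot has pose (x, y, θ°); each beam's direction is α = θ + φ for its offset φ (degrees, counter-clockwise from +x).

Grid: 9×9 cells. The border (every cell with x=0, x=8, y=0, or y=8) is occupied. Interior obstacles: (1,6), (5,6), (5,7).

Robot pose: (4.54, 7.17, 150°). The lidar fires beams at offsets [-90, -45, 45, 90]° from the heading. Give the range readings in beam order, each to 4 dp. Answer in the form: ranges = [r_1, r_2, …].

ranges = [0.9200, 0.8593, 2.6296, 7.0800]

beam 1: φ=-90°, α=60°
  cosα=0.5000 sinα=0.8660 | (4,7) | tMaxX 0.9200 tMaxY 0.9584 | tΔX 2.0000 tΔY 1.1547
    t=0.9200 [x] (5,7) — stop
  → r_1 = 0.9200
beam 2: φ=-45°, α=105°
  cosα=-0.2588 sinα=0.9659 | (4,7) | tMaxX 2.0864 tMaxY 0.8593 | tΔX 3.8637 tΔY 1.0353
    t=0.8593 [y] (4,8) — stop
  → r_2 = 0.8593
beam 3: φ=45°, α=195°
  cosα=-0.9659 sinα=-0.2588 | (4,7) | tMaxX 0.5590 tMaxY 0.6568 | tΔX 1.0353 tΔY 3.8637
    t=0.5590 [x] (3,7)
    t=0.6568 [y] (3,6)
    t=1.5943 [x] (2,6)
    t=2.6296 [x] (1,6) — stop
  → r_3 = 2.6296
beam 4: φ=90°, α=240°
  cosα=-0.5000 sinα=-0.8660 | (4,7) | tMaxX 1.0800 tMaxY 0.1963 | tΔX 2.0000 tΔY 1.1547
    t=0.1963 [y] (4,6)
    t=1.0800 [x] (3,6)
    t=1.3510 [y] (3,5)
    t=2.5057 [y] (3,4)
    t=3.0800 [x] (2,4)
    t=3.6604 [y] (2,3)
    t=4.8151 [y] (2,2)
    t=5.0800 [x] (1,2)
    t=5.9698 [y] (1,1)
    t=7.0800 [x] (0,1) — stop
  → r_4 = 7.0800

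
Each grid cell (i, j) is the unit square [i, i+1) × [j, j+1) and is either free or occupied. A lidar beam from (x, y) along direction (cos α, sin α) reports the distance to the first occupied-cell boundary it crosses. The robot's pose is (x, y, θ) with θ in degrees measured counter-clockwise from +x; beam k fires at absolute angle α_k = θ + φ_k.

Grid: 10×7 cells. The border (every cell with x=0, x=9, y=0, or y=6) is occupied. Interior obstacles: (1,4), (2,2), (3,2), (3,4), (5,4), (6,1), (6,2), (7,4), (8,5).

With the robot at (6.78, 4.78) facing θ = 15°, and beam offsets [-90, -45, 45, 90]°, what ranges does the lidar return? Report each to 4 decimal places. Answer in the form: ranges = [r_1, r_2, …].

ranges = [3.9133, 0.2540, 1.4087, 1.2630]

beam 1: φ=-90°, α=285°
  direction (0.2588, -0.9659); cell (6,4); t to first gridline: x 0.8500, y 0.8075 (then +3.8637 / +1.0353)
    (6,3) via y @ 0.8075
    (7,3) via x @ 0.8500
    (7,2) via y @ 1.8428
    (7,1) via y @ 2.8781
    (7,0) via y @ 3.9133  # hit
  → r_1 = 3.9133
beam 2: φ=-45°, α=330°
  direction (0.8660, -0.5000); cell (6,4); t to first gridline: x 0.2540, y 1.5600 (then +1.1547 / +2.0000)
    (7,4) via x @ 0.2540  # hit
  → r_2 = 0.2540
beam 3: φ=45°, α=60°
  direction (0.5000, 0.8660); cell (6,4); t to first gridline: x 0.4400, y 0.2540 (then +2.0000 / +1.1547)
    (6,5) via y @ 0.2540
    (7,5) via x @ 0.4400
    (7,6) via y @ 1.4087  # hit
  → r_3 = 1.4087
beam 4: φ=90°, α=105°
  direction (-0.2588, 0.9659); cell (6,4); t to first gridline: x 3.0137, y 0.2278 (then +3.8637 / +1.0353)
    (6,5) via y @ 0.2278
    (6,6) via y @ 1.2630  # hit
  → r_4 = 1.2630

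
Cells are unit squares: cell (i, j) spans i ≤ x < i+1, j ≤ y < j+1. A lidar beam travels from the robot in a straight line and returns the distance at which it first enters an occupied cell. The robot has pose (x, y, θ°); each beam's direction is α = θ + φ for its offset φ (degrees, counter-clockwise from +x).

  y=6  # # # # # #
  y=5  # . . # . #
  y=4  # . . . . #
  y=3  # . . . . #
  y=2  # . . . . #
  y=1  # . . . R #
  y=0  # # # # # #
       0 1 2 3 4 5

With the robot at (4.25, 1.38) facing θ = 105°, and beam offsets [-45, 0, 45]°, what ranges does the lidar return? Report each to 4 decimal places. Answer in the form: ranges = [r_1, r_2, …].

beam 1: φ=-45°, α=60°
  cosα=0.5000 sinα=0.8660 | (4,1) | tMaxX 1.5000 tMaxY 0.7159 | tΔX 2.0000 tΔY 1.1547
    t=0.7159 [y] (4,2)
    t=1.5000 [x] (5,2) — stop
  → r_1 = 1.5000
beam 2: φ=0°, α=105°
  cosα=-0.2588 sinα=0.9659 | (4,1) | tMaxX 0.9659 tMaxY 0.6419 | tΔX 3.8637 tΔY 1.0353
    t=0.6419 [y] (4,2)
    t=0.9659 [x] (3,2)
    t=1.6771 [y] (3,3)
    t=2.7124 [y] (3,4)
    t=3.7477 [y] (3,5) — stop
  → r_2 = 3.7477
beam 3: φ=45°, α=150°
  cosα=-0.8660 sinα=0.5000 | (4,1) | tMaxX 0.2887 tMaxY 1.2400 | tΔX 1.1547 tΔY 2.0000
    t=0.2887 [x] (3,1)
    t=1.2400 [y] (3,2)
    t=1.4434 [x] (2,2)
    t=2.5981 [x] (1,2)
    t=3.2400 [y] (1,3)
    t=3.7528 [x] (0,3) — stop
  → r_3 = 3.7528

ranges = [1.5000, 3.7477, 3.7528]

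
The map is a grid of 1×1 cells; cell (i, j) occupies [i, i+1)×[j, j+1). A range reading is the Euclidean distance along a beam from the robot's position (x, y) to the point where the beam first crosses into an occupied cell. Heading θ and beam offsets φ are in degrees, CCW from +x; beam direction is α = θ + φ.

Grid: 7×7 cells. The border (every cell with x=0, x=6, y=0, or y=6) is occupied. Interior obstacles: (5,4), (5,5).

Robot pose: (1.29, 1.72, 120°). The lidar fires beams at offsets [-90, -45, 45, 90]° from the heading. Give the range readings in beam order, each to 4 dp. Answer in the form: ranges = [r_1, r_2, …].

ranges = [4.5600, 4.4310, 0.3002, 0.3349]

beam 1: φ=-90°, α=30°
  d=(0.8660,0.5000)  start (1,1)  tX=0.8198 tY=0.5600  stride 1/|dx|=1.1547 1/|dy|=2.0000
    cross y-line → (1,2), t=0.5600
    cross x-line → (2,2), t=0.8198
    cross x-line → (3,2), t=1.9745
    cross y-line → (3,3), t=2.5600
    cross x-line → (4,3), t=3.1292
    cross x-line → (5,3), t=4.2839
    cross y-line → (5,4), t=4.5600 (wall)
  → r_1 = 4.5600
beam 2: φ=-45°, α=75°
  d=(0.2588,0.9659)  start (1,1)  tX=2.7432 tY=0.2899  stride 1/|dx|=3.8637 1/|dy|=1.0353
    cross y-line → (1,2), t=0.2899
    cross y-line → (1,3), t=1.3252
    cross y-line → (1,4), t=2.3604
    cross x-line → (2,4), t=2.7432
    cross y-line → (2,5), t=3.3957
    cross y-line → (2,6), t=4.4310 (wall)
  → r_2 = 4.4310
beam 3: φ=45°, α=165°
  d=(-0.9659,0.2588)  start (1,1)  tX=0.3002 tY=1.0818  stride 1/|dx|=1.0353 1/|dy|=3.8637
    cross x-line → (0,1), t=0.3002 (wall)
  → r_3 = 0.3002
beam 4: φ=90°, α=210°
  d=(-0.8660,-0.5000)  start (1,1)  tX=0.3349 tY=1.4400  stride 1/|dx|=1.1547 1/|dy|=2.0000
    cross x-line → (0,1), t=0.3349 (wall)
  → r_4 = 0.3349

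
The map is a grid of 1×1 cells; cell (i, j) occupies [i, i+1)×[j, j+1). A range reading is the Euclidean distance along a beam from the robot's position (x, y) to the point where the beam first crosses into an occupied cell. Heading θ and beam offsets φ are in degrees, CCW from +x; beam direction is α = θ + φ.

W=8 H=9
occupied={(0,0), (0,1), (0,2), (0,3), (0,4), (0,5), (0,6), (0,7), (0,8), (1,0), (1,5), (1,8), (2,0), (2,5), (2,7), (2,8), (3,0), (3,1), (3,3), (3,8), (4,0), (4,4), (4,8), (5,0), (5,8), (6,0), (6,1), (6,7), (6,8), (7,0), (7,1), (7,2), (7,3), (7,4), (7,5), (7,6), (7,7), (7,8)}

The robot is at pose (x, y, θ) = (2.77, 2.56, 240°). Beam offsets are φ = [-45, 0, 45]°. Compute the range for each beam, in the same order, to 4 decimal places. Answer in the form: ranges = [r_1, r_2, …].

ranges = [1.8324, 1.8013, 0.8887]

beam 1: φ=-45°, α=195°
  direction (-0.9659, -0.2588); cell (2,2); t to first gridline: x 0.7972, y 2.1637 (then +1.0353 / +3.8637)
    (1,2) via x @ 0.7972
    (0,2) via x @ 1.8324  # hit
  → r_1 = 1.8324
beam 2: φ=0°, α=240°
  direction (-0.5000, -0.8660); cell (2,2); t to first gridline: x 1.5400, y 0.6466 (then +2.0000 / +1.1547)
    (2,1) via y @ 0.6466
    (1,1) via x @ 1.5400
    (1,0) via y @ 1.8013  # hit
  → r_2 = 1.8013
beam 3: φ=45°, α=285°
  direction (0.2588, -0.9659); cell (2,2); t to first gridline: x 0.8887, y 0.5798 (then +3.8637 / +1.0353)
    (2,1) via y @ 0.5798
    (3,1) via x @ 0.8887  # hit
  → r_3 = 0.8887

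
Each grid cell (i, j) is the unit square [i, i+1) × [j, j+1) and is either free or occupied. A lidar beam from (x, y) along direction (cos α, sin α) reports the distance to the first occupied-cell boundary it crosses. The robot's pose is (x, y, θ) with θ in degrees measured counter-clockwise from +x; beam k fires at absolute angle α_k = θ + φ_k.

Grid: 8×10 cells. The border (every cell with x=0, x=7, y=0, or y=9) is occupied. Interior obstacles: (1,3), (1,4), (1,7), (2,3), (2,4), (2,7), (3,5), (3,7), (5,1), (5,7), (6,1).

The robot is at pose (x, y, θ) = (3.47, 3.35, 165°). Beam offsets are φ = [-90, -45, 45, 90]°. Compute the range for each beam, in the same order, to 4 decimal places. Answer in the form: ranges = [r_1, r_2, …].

ranges = [1.7082, 0.9400, 0.5427, 2.4329]

beam 1: φ=-90°, α=75°
  d=(0.2588,0.9659)  start (3,3)  tX=2.0478 tY=0.6729  stride 1/|dx|=3.8637 1/|dy|=1.0353
    cross y-line → (3,4), t=0.6729
    cross y-line → (3,5), t=1.7082 (wall)
  → r_1 = 1.7082
beam 2: φ=-45°, α=120°
  d=(-0.5000,0.8660)  start (3,3)  tX=0.9400 tY=0.7506  stride 1/|dx|=2.0000 1/|dy|=1.1547
    cross y-line → (3,4), t=0.7506
    cross x-line → (2,4), t=0.9400 (wall)
  → r_2 = 0.9400
beam 3: φ=45°, α=210°
  d=(-0.8660,-0.5000)  start (3,3)  tX=0.5427 tY=0.7000  stride 1/|dx|=1.1547 1/|dy|=2.0000
    cross x-line → (2,3), t=0.5427 (wall)
  → r_3 = 0.5427
beam 4: φ=90°, α=255°
  d=(-0.2588,-0.9659)  start (3,3)  tX=1.8159 tY=0.3623  stride 1/|dx|=3.8637 1/|dy|=1.0353
    cross y-line → (3,2), t=0.3623
    cross y-line → (3,1), t=1.3976
    cross x-line → (2,1), t=1.8159
    cross y-line → (2,0), t=2.4329 (wall)
  → r_4 = 2.4329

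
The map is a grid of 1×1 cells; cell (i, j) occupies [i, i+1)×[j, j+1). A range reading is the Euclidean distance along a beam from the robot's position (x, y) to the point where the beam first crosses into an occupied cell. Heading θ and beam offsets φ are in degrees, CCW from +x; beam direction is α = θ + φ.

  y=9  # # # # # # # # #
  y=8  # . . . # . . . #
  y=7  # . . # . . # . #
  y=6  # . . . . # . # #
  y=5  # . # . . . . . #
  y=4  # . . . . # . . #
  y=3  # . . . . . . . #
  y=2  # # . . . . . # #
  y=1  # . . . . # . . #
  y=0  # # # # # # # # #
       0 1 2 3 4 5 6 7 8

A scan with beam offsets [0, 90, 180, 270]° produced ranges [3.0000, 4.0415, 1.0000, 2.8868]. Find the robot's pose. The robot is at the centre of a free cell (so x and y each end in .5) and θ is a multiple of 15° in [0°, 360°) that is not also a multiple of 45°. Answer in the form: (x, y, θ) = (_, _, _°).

(x, y, θ) = (3.5, 4.5, 300°)

The pose lattice has 46·16 = 736 candidates. Test each by forward raycasting.
  (6.5, 3.5, 105°): beam 1 = 2.5882 ≠ 3.0000 ✗
  (6.5, 4.5, 285°): beam 1 = 1.9319 ≠ 3.0000 ✗
  (1.5, 8.5, 165°): beam 1 = 0.5176 ≠ 3.0000 ✗
  (6.5, 8.5, 30°): beam 1 = 1.0000 ≠ 3.0000 ✗
  (4.5, 2.5, 165°): beam 1 = 3.6235 ≠ 3.0000 ✗
  …
  (3.5, 4.5, 300°): r_1=3.0000, r_2=4.0415, r_3=1.0000, r_4=2.8868 — all match ✓
Unique over the lattice → pose = (3.5, 4.5, 300°).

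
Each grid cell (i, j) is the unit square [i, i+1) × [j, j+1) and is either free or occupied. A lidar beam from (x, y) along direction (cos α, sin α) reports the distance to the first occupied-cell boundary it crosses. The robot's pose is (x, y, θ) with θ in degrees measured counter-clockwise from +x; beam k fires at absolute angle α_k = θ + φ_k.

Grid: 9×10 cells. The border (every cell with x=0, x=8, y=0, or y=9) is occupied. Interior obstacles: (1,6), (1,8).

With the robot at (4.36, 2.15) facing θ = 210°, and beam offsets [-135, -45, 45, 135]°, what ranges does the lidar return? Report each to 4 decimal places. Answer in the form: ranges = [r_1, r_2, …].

beam 1: φ=-135°, α=75°
  dir = (cos 75°, sin 75°) = (0.2588, 0.9659); from cell (4,2)
  next x-line at t=2.4728, next y-line at t=0.8800; Δt_x=3.8637, Δt_y=1.0353
    y: enter (4,3) at t=0.8800
    y: enter (4,4) at t=1.9153
    x: enter (5,4) at t=2.4728
    y: enter (5,5) at t=2.9505
    y: enter (5,6) at t=3.9858
    y: enter (5,7) at t=5.0211
    y: enter (5,8) at t=6.0564
    x: enter (6,8) at t=6.3365
    y: enter (6,9) at t=7.0916 ← occupied
  → r_1 = 7.0916
beam 2: φ=-45°, α=165°
  dir = (cos 165°, sin 165°) = (-0.9659, 0.2588); from cell (4,2)
  next x-line at t=0.3727, next y-line at t=3.2841; Δt_x=1.0353, Δt_y=3.8637
    x: enter (3,2) at t=0.3727
    x: enter (2,2) at t=1.4080
    x: enter (1,2) at t=2.4433
    y: enter (1,3) at t=3.2841
    x: enter (0,3) at t=3.4785 ← occupied
  → r_2 = 3.4785
beam 3: φ=45°, α=255°
  dir = (cos 255°, sin 255°) = (-0.2588, -0.9659); from cell (4,2)
  next x-line at t=1.3909, next y-line at t=0.1553; Δt_x=3.8637, Δt_y=1.0353
    y: enter (4,1) at t=0.1553
    y: enter (4,0) at t=1.1906 ← occupied
  → r_3 = 1.1906
beam 4: φ=135°, α=345°
  dir = (cos 345°, sin 345°) = (0.9659, -0.2588); from cell (4,2)
  next x-line at t=0.6626, next y-line at t=0.5796; Δt_x=1.0353, Δt_y=3.8637
    y: enter (4,1) at t=0.5796
    x: enter (5,1) at t=0.6626
    x: enter (6,1) at t=1.6979
    x: enter (7,1) at t=2.7331
    x: enter (8,1) at t=3.7684 ← occupied
  → r_4 = 3.7684

ranges = [7.0916, 3.4785, 1.1906, 3.7684]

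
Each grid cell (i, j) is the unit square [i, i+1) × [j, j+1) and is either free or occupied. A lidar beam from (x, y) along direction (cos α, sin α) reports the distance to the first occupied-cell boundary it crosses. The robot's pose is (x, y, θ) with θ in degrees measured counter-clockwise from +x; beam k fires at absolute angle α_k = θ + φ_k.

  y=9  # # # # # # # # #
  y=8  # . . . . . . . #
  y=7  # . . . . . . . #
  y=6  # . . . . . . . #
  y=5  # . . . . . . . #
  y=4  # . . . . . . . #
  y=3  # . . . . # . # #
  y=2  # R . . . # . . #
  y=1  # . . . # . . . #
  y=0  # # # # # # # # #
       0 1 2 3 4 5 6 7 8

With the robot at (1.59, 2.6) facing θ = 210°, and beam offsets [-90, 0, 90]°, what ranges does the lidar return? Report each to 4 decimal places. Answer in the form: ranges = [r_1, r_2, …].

beam 1: φ=-90°, α=120°
  direction (-0.5000, 0.8660); cell (1,2); t to first gridline: x 1.1800, y 0.4619 (then +2.0000 / +1.1547)
    (1,3) via y @ 0.4619
    (0,3) via x @ 1.1800  # hit
  → r_1 = 1.1800
beam 2: φ=0°, α=210°
  direction (-0.8660, -0.5000); cell (1,2); t to first gridline: x 0.6813, y 1.2000 (then +1.1547 / +2.0000)
    (0,2) via x @ 0.6813  # hit
  → r_2 = 0.6813
beam 3: φ=90°, α=300°
  direction (0.5000, -0.8660); cell (1,2); t to first gridline: x 0.8200, y 0.6928 (then +2.0000 / +1.1547)
    (1,1) via y @ 0.6928
    (2,1) via x @ 0.8200
    (2,0) via y @ 1.8475  # hit
  → r_3 = 1.8475

ranges = [1.1800, 0.6813, 1.8475]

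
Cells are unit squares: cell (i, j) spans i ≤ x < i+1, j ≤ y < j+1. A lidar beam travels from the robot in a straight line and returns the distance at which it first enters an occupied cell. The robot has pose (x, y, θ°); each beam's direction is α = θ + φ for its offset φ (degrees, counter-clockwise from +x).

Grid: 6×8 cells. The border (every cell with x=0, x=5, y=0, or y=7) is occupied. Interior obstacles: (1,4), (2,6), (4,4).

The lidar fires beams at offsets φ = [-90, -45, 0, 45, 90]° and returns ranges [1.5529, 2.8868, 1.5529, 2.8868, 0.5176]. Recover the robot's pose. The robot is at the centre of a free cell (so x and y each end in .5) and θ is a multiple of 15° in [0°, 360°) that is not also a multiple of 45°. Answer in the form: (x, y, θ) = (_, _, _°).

(x, y, θ) = (2.5, 4.5, 75°)

Enumerate (i+0.5, j+0.5, θ) over the 21 free cells and 16 admissible headings. For each, cast all 5 beams and compare to the given ranges.
  (3.5, 1.5, 330°): beam 1 = 0.5774 ≠ 1.5529 ✗
  (4.5, 5.5, 210°): beam 1 = 1.7321 ≠ 1.5529 ✗
  (2.5, 2.5, 255°): beam 2 = 1.7321 ≠ 2.8868 ✗
  (4.5, 2.5, 255°): beam 1 = 3.6235 ≠ 1.5529 ✗
  …
  (2.5, 4.5, 75°): r_1=1.5529, r_2=2.8868, r_3=1.5529, r_4=2.8868, r_5=0.5176 — all match ✓
Unique over the lattice → pose = (2.5, 4.5, 75°).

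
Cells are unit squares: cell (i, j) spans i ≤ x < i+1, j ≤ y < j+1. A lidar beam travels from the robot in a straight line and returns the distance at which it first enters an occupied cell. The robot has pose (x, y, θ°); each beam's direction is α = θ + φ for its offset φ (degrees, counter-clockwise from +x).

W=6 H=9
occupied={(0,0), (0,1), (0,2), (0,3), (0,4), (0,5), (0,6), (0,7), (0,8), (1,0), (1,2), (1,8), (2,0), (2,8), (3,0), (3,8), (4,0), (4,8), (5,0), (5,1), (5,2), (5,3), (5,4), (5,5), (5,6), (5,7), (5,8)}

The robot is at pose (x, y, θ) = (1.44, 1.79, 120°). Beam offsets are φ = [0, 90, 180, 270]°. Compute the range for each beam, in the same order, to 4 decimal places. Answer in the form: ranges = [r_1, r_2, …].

ranges = [0.2425, 0.5081, 0.9122, 0.4200]

beam 1: φ=0°, α=120°
  dir = (cos 120°, sin 120°) = (-0.5000, 0.8660); from cell (1,1)
  next x-line at t=0.8800, next y-line at t=0.2425; Δt_x=2.0000, Δt_y=1.1547
    y: enter (1,2) at t=0.2425 ← occupied
  → r_1 = 0.2425
beam 2: φ=90°, α=210°
  dir = (cos 210°, sin 210°) = (-0.8660, -0.5000); from cell (1,1)
  next x-line at t=0.5081, next y-line at t=1.5800; Δt_x=1.1547, Δt_y=2.0000
    x: enter (0,1) at t=0.5081 ← occupied
  → r_2 = 0.5081
beam 3: φ=180°, α=300°
  dir = (cos 300°, sin 300°) = (0.5000, -0.8660); from cell (1,1)
  next x-line at t=1.1200, next y-line at t=0.9122; Δt_x=2.0000, Δt_y=1.1547
    y: enter (1,0) at t=0.9122 ← occupied
  → r_3 = 0.9122
beam 4: φ=270°, α=30°
  dir = (cos 30°, sin 30°) = (0.8660, 0.5000); from cell (1,1)
  next x-line at t=0.6466, next y-line at t=0.4200; Δt_x=1.1547, Δt_y=2.0000
    y: enter (1,2) at t=0.4200 ← occupied
  → r_4 = 0.4200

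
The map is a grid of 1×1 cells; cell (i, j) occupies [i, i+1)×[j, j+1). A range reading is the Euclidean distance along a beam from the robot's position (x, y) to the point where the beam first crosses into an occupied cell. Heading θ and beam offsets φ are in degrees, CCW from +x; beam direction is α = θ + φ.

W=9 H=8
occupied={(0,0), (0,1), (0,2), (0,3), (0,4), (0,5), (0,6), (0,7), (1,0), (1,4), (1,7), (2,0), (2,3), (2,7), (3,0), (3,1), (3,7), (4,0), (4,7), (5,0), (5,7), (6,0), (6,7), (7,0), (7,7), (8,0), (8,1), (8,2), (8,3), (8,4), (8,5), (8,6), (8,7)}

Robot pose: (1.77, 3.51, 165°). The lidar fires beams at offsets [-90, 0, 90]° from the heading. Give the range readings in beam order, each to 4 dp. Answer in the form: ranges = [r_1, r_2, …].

ranges = [0.5073, 0.7972, 2.5985]

beam 1: φ=-90°, α=75°
  d=(0.2588,0.9659)  start (1,3)  tX=0.8887 tY=0.5073  stride 1/|dx|=3.8637 1/|dy|=1.0353
    cross y-line → (1,4), t=0.5073 (wall)
  → r_1 = 0.5073
beam 2: φ=0°, α=165°
  d=(-0.9659,0.2588)  start (1,3)  tX=0.7972 tY=1.8932  stride 1/|dx|=1.0353 1/|dy|=3.8637
    cross x-line → (0,3), t=0.7972 (wall)
  → r_2 = 0.7972
beam 3: φ=90°, α=255°
  d=(-0.2588,-0.9659)  start (1,3)  tX=2.9751 tY=0.5280  stride 1/|dx|=3.8637 1/|dy|=1.0353
    cross y-line → (1,2), t=0.5280
    cross y-line → (1,1), t=1.5633
    cross y-line → (1,0), t=2.5985 (wall)
  → r_3 = 2.5985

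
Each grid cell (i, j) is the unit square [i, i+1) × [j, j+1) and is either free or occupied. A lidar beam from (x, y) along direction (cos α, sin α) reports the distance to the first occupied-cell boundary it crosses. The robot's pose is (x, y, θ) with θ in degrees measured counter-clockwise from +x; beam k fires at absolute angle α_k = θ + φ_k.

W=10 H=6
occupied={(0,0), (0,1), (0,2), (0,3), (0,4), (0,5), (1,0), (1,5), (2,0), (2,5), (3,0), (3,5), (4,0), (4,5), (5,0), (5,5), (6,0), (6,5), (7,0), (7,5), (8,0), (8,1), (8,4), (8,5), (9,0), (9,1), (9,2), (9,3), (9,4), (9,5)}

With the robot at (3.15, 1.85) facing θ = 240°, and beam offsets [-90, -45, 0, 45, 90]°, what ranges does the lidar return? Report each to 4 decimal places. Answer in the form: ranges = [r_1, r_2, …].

ranges = [2.4826, 2.2258, 0.9815, 0.8800, 1.7000]

beam 1: φ=-90°, α=150°
  d=(-0.8660,0.5000)  start (3,1)  tX=0.1732 tY=0.3000  stride 1/|dx|=1.1547 1/|dy|=2.0000
    cross x-line → (2,1), t=0.1732
    cross y-line → (2,2), t=0.3000
    cross x-line → (1,2), t=1.3279
    cross y-line → (1,3), t=2.3000
    cross x-line → (0,3), t=2.4826 (wall)
  → r_1 = 2.4826
beam 2: φ=-45°, α=195°
  d=(-0.9659,-0.2588)  start (3,1)  tX=0.1553 tY=3.2841  stride 1/|dx|=1.0353 1/|dy|=3.8637
    cross x-line → (2,1), t=0.1553
    cross x-line → (1,1), t=1.1906
    cross x-line → (0,1), t=2.2258 (wall)
  → r_2 = 2.2258
beam 3: φ=0°, α=240°
  d=(-0.5000,-0.8660)  start (3,1)  tX=0.3000 tY=0.9815  stride 1/|dx|=2.0000 1/|dy|=1.1547
    cross x-line → (2,1), t=0.3000
    cross y-line → (2,0), t=0.9815 (wall)
  → r_3 = 0.9815
beam 4: φ=45°, α=285°
  d=(0.2588,-0.9659)  start (3,1)  tX=3.2841 tY=0.8800  stride 1/|dx|=3.8637 1/|dy|=1.0353
    cross y-line → (3,0), t=0.8800 (wall)
  → r_4 = 0.8800
beam 5: φ=90°, α=330°
  d=(0.8660,-0.5000)  start (3,1)  tX=0.9815 tY=1.7000  stride 1/|dx|=1.1547 1/|dy|=2.0000
    cross x-line → (4,1), t=0.9815
    cross y-line → (4,0), t=1.7000 (wall)
  → r_5 = 1.7000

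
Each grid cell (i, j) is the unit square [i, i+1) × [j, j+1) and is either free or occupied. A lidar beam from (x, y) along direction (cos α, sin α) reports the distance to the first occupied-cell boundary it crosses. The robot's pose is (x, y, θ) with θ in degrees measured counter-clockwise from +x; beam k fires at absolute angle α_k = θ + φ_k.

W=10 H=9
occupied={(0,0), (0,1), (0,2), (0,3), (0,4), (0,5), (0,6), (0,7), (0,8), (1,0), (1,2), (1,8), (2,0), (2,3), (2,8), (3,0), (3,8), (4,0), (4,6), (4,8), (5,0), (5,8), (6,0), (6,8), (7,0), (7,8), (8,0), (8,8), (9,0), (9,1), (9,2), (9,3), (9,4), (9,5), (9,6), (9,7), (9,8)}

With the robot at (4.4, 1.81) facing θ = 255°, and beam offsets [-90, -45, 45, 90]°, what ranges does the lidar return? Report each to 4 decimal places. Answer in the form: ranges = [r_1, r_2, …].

ranges = [2.4847, 1.6200, 0.9353, 3.1296]

beam 1: φ=-90°, α=165°
  direction (-0.9659, 0.2588); cell (4,1); t to first gridline: x 0.4141, y 0.7341 (then +1.0353 / +3.8637)
    (3,1) via x @ 0.4141
    (3,2) via y @ 0.7341
    (2,2) via x @ 1.4494
    (1,2) via x @ 2.4847  # hit
  → r_1 = 2.4847
beam 2: φ=-45°, α=210°
  direction (-0.8660, -0.5000); cell (4,1); t to first gridline: x 0.4619, y 1.6200 (then +1.1547 / +2.0000)
    (3,1) via x @ 0.4619
    (2,1) via x @ 1.6166
    (2,0) via y @ 1.6200  # hit
  → r_2 = 1.6200
beam 3: φ=45°, α=300°
  direction (0.5000, -0.8660); cell (4,1); t to first gridline: x 1.2000, y 0.9353 (then +2.0000 / +1.1547)
    (4,0) via y @ 0.9353  # hit
  → r_3 = 0.9353
beam 4: φ=90°, α=345°
  direction (0.9659, -0.2588); cell (4,1); t to first gridline: x 0.6212, y 3.1296 (then +1.0353 / +3.8637)
    (5,1) via x @ 0.6212
    (6,1) via x @ 1.6564
    (7,1) via x @ 2.6917
    (7,0) via y @ 3.1296  # hit
  → r_4 = 3.1296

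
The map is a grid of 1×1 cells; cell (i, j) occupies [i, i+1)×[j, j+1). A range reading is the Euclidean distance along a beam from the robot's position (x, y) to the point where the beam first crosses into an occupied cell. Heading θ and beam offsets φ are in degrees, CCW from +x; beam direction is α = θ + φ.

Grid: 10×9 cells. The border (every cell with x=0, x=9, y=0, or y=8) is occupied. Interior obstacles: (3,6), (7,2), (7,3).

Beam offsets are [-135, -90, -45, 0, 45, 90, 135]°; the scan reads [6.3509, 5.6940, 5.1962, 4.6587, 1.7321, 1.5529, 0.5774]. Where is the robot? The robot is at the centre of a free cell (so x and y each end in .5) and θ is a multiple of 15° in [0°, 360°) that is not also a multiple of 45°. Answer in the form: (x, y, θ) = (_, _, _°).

Enumerate (i+0.5, j+0.5, θ) over the 53 free cells and 16 admissible headings. For each, cast all 7 beams and compare to the given ranges.
  (1.5, 3.5, 300°): beam 1 = 0.5176 ≠ 6.3509 ✗
  (7.5, 4.5, 240°): beam 1 = 3.6235 ≠ 6.3509 ✗
  (1.5, 4.5, 210°): beam 1 = 3.6235 ≠ 6.3509 ✗
  (4.5, 5.5, 240°): beam 1 = 2.5882 ≠ 6.3509 ✗
  …
  (4.5, 6.5, 15°): r_1=6.3509, r_2=5.6940, r_3=5.1962, r_4=4.6587, r_5=1.7321, r_6=1.5529, r_7=0.5774 — all match ✓
Unique over the lattice → pose = (4.5, 6.5, 15°).

(x, y, θ) = (4.5, 6.5, 15°)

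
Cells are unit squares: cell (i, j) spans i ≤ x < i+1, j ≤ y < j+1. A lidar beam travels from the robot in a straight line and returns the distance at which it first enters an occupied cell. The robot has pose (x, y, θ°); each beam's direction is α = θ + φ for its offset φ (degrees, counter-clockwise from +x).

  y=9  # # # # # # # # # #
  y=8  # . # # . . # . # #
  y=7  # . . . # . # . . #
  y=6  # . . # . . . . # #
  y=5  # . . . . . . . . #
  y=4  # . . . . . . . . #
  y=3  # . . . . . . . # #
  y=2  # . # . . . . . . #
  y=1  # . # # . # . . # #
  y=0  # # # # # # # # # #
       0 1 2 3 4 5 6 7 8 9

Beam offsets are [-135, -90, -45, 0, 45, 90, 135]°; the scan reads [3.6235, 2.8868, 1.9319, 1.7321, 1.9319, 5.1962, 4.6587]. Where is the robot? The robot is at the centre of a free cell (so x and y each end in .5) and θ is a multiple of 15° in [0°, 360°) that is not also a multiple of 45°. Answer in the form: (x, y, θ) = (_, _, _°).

(x, y, θ) = (5.5, 5.5, 120°)

The pose lattice has 50·16 = 800 candidates. Test each by forward raycasting.
  (8.5, 7.5, 150°): beam 1 = 0.5176 ≠ 3.6235 ✗
  (7.5, 7.5, 15°): beam 1 = 7.0000 ≠ 3.6235 ✗
  (1.5, 3.5, 330°): beam 1 = 0.5176 ≠ 3.6235 ✗
  (1.5, 6.5, 240°): beam 1 = 1.9319 ≠ 3.6235 ✗
  (1.5, 5.5, 240°): beam 1 = 1.9319 ≠ 3.6235 ✗
  …
  (5.5, 5.5, 120°): r_1=3.6235, r_2=2.8868, r_3=1.9319, r_4=1.7321, r_5=1.9319, r_6=5.1962, r_7=4.6587 — all match ✓
Only this pose fits every beam.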